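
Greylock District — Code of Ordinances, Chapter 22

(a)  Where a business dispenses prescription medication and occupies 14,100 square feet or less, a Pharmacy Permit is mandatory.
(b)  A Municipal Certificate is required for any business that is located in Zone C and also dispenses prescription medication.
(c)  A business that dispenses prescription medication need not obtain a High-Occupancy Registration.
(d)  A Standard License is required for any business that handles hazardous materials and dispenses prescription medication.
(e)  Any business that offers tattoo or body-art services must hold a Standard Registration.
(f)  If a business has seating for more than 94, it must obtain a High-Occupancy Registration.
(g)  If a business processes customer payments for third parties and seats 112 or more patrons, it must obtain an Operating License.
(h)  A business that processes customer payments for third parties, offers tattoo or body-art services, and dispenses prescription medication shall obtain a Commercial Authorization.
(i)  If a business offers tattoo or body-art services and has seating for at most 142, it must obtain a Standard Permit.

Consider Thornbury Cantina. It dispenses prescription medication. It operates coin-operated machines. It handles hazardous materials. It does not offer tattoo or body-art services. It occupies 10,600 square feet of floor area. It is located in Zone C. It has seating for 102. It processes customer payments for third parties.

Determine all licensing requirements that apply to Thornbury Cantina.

(a) dispenses prescription medication; floor area 10,600 square feet ≤ 14,100 square feet → Pharmacy Permit required.
(b) is located in Zone C; dispenses prescription medication → Municipal Certificate required.
(c) dispenses prescription medication → exempt from High-Occupancy Registration.
(d) handles hazardous materials; dispenses prescription medication → Standard License required.
(e) does not offer tattoo or body-art services → Standard Registration not required.
(f) seating 102 > 94 → High-Occupancy Registration required.
(g) processes customer payments for third parties; seating 102 < 112 → Operating License not required.
(h) processes customer payments for third parties; does not offer tattoo or body-art services; dispenses prescription medication → Commercial Authorization not required.
(i) does not offer tattoo or body-art services; seating 102 ≤ 142 → Standard Permit not required.

Municipal Certificate, Pharmacy Permit, Standard License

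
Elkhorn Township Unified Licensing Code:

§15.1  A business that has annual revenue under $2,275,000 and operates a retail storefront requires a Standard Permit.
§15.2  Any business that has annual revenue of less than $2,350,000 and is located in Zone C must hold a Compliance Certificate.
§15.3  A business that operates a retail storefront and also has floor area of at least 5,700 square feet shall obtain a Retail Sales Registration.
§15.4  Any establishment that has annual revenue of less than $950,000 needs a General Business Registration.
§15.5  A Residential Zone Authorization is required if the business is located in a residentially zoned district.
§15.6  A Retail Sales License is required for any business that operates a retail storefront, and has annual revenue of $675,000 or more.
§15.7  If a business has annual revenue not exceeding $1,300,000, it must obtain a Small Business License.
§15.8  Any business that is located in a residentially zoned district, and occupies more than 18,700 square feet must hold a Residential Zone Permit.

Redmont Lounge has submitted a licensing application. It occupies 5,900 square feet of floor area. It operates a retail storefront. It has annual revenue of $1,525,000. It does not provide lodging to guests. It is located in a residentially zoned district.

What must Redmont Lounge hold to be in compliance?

Residential Zone Authorization, Retail Sales License, Retail Sales Registration, Standard Permit

§15.1 revenue $1,525,000 < $2,275,000; operates a retail storefront → Standard Permit required.
§15.2 revenue $1,525,000 < $2,350,000; is located in a residentially zoned district (not: is located in Zone C) → Compliance Certificate not required.
§15.3 operates a retail storefront; floor area 5,900 square feet ≥ 5,700 square feet → Retail Sales Registration required.
§15.4 revenue $1,525,000 ≥ $950,000 → General Business Registration not required.
§15.5 is located in a residentially zoned district → Residential Zone Authorization required.
§15.6 operates a retail storefront; revenue $1,525,000 ≥ $675,000 → Retail Sales License required.
§15.7 revenue $1,525,000 > $1,300,000 → Small Business License not required.
§15.8 is located in a residentially zoned district; floor area 5,900 square feet ≤ 18,700 square feet → Residential Zone Permit not required.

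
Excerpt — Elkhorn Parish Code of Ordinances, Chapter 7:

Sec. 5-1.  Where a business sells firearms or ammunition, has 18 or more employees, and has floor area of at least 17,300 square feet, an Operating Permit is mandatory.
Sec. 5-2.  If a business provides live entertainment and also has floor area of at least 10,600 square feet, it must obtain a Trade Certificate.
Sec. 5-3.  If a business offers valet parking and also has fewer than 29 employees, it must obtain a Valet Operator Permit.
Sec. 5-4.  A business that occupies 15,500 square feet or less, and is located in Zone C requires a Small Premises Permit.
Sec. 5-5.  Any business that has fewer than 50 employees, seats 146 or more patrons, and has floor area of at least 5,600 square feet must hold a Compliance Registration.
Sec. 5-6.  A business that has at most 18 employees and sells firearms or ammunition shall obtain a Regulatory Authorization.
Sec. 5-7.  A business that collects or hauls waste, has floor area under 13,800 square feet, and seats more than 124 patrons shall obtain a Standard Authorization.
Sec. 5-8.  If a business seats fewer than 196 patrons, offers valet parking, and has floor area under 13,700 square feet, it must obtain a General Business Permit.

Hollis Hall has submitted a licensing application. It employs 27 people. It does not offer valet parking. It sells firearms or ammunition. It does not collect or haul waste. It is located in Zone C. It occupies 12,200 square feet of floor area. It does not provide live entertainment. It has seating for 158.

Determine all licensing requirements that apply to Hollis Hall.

Sec. 5-1. sells firearms or ammunition; employees 27 ≥ 18; floor area 12,200 square feet < 17,300 square feet → Operating Permit not required.
Sec. 5-2. does not provide live entertainment; floor area 12,200 square feet ≥ 10,600 square feet → Trade Certificate not required.
Sec. 5-3. does not offer valet parking; employees 27 < 29 → Valet Operator Permit not required.
Sec. 5-4. floor area 12,200 square feet ≤ 15,500 square feet; is located in Zone C → Small Premises Permit required.
Sec. 5-5. employees 27 < 50; seating 158 ≥ 146; floor area 12,200 square feet ≥ 5,600 square feet → Compliance Registration required.
Sec. 5-6. employees 27 > 18; sells firearms or ammunition → Regulatory Authorization not required.
Sec. 5-7. does not collect or haul waste; floor area 12,200 square feet < 13,800 square feet; seating 158 > 124 → Standard Authorization not required.
Sec. 5-8. seating 158 < 196; does not offer valet parking; floor area 12,200 square feet < 13,700 square feet → General Business Permit not required.

Compliance Registration, Small Premises Permit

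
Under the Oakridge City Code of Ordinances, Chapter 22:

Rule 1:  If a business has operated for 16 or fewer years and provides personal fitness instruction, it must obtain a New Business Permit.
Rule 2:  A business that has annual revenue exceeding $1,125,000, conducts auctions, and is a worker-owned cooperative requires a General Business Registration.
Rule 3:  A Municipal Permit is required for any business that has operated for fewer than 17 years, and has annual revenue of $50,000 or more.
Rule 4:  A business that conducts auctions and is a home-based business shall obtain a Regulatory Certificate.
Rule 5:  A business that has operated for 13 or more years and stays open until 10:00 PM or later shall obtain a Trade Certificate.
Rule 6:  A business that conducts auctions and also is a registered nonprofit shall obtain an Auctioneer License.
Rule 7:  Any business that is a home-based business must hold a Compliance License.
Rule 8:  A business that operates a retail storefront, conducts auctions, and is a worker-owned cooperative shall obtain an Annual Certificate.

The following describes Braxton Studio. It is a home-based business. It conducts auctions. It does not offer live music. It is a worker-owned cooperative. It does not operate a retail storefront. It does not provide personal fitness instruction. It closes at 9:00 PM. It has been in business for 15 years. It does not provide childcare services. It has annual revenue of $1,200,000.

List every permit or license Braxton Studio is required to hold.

Rule 1: years in business 15 ≤ 16; does not provide personal fitness instruction → New Business Permit not required.
Rule 2: revenue $1,200,000 > $1,125,000; conducts auctions; is a worker-owned cooperative → General Business Registration required.
Rule 3: years in business 15 < 17; revenue $1,200,000 ≥ $50,000 → Municipal Permit required.
Rule 4: conducts auctions; is a home-based business → Regulatory Certificate required.
Rule 5: years in business 15 ≥ 13; closes 9:00 PM, at/before 10:00 PM → Trade Certificate not required.
Rule 6: conducts auctions; is a worker-owned cooperative (not: is a registered nonprofit) → Auctioneer License not required.
Rule 7: is a home-based business → Compliance License required.
Rule 8: does not operate a retail storefront; conducts auctions; is a worker-owned cooperative → Annual Certificate not required.

Compliance License, General Business Registration, Municipal Permit, Regulatory Certificate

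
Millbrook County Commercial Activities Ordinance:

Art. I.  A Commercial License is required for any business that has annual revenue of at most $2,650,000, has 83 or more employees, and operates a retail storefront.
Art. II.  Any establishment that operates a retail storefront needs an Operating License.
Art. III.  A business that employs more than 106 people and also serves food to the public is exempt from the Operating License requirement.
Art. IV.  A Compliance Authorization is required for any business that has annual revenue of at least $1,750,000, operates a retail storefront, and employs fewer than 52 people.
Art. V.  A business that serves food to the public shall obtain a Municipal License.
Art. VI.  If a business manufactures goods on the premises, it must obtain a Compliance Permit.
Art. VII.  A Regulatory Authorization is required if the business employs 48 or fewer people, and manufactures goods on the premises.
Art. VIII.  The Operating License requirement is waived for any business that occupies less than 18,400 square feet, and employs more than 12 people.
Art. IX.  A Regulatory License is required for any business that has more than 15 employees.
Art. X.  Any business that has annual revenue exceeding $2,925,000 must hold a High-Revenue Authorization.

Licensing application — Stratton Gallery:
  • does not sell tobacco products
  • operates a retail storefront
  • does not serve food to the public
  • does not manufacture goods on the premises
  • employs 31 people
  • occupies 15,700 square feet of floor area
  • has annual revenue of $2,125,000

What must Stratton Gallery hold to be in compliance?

Compliance Authorization, Regulatory License

Art. I. revenue $2,125,000 ≤ $2,650,000; employees 31 < 83; operates a retail storefront → Commercial License not required.
Art. II. operates a retail storefront → Operating License required.
Art. III. employees 31 ≤ 106; does not serve food to the public → Operating License exemption does not apply.
Art. IV. revenue $2,125,000 ≥ $1,750,000; operates a retail storefront; employees 31 < 52 → Compliance Authorization required.
Art. V. does not serve food to the public → Municipal License not required.
Art. VI. does not manufacture goods on the premises → Compliance Permit not required.
Art. VII. employees 31 ≤ 48; does not manufacture goods on the premises → Regulatory Authorization not required.
Art. VIII. floor area 15,700 square feet < 18,400 square feet; employees 31 > 12 → exempt from Operating License.
Art. IX. employees 31 > 15 → Regulatory License required.
Art. X. revenue $2,125,000 ≤ $2,925,000 → High-Revenue Authorization not required.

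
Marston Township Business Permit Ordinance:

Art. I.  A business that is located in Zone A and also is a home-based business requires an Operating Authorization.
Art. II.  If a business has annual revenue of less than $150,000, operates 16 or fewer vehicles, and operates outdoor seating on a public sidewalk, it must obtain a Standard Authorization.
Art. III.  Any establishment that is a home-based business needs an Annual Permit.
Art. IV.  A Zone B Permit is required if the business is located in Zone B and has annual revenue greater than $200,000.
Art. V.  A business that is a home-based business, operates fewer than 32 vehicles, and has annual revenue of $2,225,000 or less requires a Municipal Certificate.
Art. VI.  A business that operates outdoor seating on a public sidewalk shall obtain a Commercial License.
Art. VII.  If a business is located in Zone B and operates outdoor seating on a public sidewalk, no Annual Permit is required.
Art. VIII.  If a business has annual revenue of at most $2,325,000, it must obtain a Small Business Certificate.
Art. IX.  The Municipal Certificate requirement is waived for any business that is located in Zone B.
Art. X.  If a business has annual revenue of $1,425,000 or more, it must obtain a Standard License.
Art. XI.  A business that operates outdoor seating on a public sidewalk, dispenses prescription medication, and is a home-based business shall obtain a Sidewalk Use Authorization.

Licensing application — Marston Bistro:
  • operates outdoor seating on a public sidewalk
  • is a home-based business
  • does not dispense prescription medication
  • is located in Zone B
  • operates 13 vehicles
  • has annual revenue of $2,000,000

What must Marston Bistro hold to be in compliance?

Commercial License, Small Business Certificate, Standard License, Zone B Permit

Art. I. is located in Zone B (not: is located in Zone A); is a home-based business → Operating Authorization not required.
Art. II. revenue $2,000,000 ≥ $150,000; vehicles 13 ≤ 16; operates outdoor seating on a public sidewalk → Standard Authorization not required.
Art. III. is a home-based business → Annual Permit required.
Art. IV. is located in Zone B; revenue $2,000,000 > $200,000 → Zone B Permit required.
Art. V. is a home-based business; vehicles 13 < 32; revenue $2,000,000 ≤ $2,225,000 → Municipal Certificate required.
Art. VI. operates outdoor seating on a public sidewalk → Commercial License required.
Art. VII. is located in Zone B; operates outdoor seating on a public sidewalk → exempt from Annual Permit.
Art. VIII. revenue $2,000,000 ≤ $2,325,000 → Small Business Certificate required.
Art. IX. is located in Zone B → exempt from Municipal Certificate.
Art. X. revenue $2,000,000 ≥ $1,425,000 → Standard License required.
Art. XI. operates outdoor seating on a public sidewalk; does not dispense prescription medication; is a home-based business → Sidewalk Use Authorization not required.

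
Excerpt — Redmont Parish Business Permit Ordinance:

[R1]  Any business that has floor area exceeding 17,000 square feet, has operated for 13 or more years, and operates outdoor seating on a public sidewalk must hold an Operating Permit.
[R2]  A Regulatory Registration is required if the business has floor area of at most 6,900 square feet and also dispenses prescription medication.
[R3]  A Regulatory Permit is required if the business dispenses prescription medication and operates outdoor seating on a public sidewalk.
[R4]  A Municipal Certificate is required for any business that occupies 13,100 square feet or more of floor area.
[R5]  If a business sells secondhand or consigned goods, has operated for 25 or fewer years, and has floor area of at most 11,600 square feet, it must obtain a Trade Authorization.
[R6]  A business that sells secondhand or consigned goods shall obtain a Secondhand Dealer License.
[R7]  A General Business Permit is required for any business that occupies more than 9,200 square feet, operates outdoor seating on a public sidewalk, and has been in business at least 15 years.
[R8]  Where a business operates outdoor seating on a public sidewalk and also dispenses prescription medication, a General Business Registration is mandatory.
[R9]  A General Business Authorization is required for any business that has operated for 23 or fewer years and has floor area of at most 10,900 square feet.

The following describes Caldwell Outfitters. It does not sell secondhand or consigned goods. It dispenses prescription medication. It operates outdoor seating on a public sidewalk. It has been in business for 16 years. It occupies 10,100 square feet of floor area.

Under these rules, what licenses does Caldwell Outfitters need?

General Business Authorization, General Business Permit, General Business Registration, Regulatory Permit

[R1] floor area 10,100 square feet ≤ 17,000 square feet; years in business 16 ≥ 13; operates outdoor seating on a public sidewalk → Operating Permit not required.
[R2] floor area 10,100 square feet > 6,900 square feet; dispenses prescription medication → Regulatory Registration not required.
[R3] dispenses prescription medication; operates outdoor seating on a public sidewalk → Regulatory Permit required.
[R4] floor area 10,100 square feet < 13,100 square feet → Municipal Certificate not required.
[R5] does not sell secondhand or consigned goods; years in business 16 ≤ 25; floor area 10,100 square feet ≤ 11,600 square feet → Trade Authorization not required.
[R6] does not sell secondhand or consigned goods → Secondhand Dealer License not required.
[R7] floor area 10,100 square feet > 9,200 square feet; operates outdoor seating on a public sidewalk; years in business 16 ≥ 15 → General Business Permit required.
[R8] operates outdoor seating on a public sidewalk; dispenses prescription medication → General Business Registration required.
[R9] years in business 16 ≤ 23; floor area 10,100 square feet ≤ 10,900 square feet → General Business Authorization required.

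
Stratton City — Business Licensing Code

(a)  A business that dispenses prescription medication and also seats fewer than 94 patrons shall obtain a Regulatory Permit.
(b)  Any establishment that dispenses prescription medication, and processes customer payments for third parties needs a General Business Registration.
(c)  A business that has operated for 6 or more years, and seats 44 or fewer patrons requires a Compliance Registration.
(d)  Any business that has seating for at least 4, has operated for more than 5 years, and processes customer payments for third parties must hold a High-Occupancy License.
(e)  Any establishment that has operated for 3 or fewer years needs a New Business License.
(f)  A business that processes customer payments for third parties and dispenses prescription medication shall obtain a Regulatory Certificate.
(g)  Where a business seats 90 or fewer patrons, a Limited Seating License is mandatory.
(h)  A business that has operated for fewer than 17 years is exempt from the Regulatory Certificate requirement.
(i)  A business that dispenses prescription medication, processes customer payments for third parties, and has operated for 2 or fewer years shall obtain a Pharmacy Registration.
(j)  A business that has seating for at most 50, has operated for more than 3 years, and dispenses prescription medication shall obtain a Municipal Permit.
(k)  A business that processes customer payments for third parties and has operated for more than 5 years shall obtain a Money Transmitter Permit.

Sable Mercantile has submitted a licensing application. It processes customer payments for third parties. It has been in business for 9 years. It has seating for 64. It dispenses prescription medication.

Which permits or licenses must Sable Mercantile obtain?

(a) dispenses prescription medication; seating 64 < 94 → Regulatory Permit required.
(b) dispenses prescription medication; processes customer payments for third parties → General Business Registration required.
(c) years in business 9 ≥ 6; seating 64 > 44 → Compliance Registration not required.
(d) seating 64 ≥ 4; years in business 9 > 5; processes customer payments for third parties → High-Occupancy License required.
(e) years in business 9 > 3 → New Business License not required.
(f) processes customer payments for third parties; dispenses prescription medication → Regulatory Certificate required.
(g) seating 64 ≤ 90 → Limited Seating License required.
(h) years in business 9 < 17 → exempt from Regulatory Certificate.
(i) dispenses prescription medication; processes customer payments for third parties; years in business 9 > 2 → Pharmacy Registration not required.
(j) seating 64 > 50; years in business 9 > 3; dispenses prescription medication → Municipal Permit not required.
(k) processes customer payments for third parties; years in business 9 > 5 → Money Transmitter Permit required.

General Business Registration, High-Occupancy License, Limited Seating License, Money Transmitter Permit, Regulatory Permit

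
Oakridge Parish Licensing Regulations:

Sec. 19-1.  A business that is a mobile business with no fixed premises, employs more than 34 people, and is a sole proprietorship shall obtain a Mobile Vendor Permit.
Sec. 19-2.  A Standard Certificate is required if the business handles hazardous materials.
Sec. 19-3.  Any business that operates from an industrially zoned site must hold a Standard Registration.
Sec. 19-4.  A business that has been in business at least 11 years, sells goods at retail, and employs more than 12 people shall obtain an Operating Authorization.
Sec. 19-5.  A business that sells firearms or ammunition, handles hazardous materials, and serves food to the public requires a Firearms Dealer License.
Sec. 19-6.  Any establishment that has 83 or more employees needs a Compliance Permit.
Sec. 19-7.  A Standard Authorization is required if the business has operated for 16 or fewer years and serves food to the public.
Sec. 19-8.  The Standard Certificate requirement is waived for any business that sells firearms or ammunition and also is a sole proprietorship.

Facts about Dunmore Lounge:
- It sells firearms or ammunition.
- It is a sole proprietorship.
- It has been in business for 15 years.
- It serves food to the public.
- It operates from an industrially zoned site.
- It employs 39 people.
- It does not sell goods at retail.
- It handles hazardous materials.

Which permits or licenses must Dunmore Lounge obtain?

Firearms Dealer License, Standard Authorization, Standard Registration

Sec. 19-1. operates from an industrially zoned site (not: is a mobile business with no fixed premises); employees 39 > 34; is a sole proprietorship → Mobile Vendor Permit not required.
Sec. 19-2. handles hazardous materials → Standard Certificate required.
Sec. 19-3. operates from an industrially zoned site → Standard Registration required.
Sec. 19-4. years in business 15 ≥ 11; does not sell goods at retail; employees 39 > 12 → Operating Authorization not required.
Sec. 19-5. sells firearms or ammunition; handles hazardous materials; serves food to the public → Firearms Dealer License required.
Sec. 19-6. employees 39 < 83 → Compliance Permit not required.
Sec. 19-7. years in business 15 ≤ 16; serves food to the public → Standard Authorization required.
Sec. 19-8. sells firearms or ammunition; is a sole proprietorship → exempt from Standard Certificate.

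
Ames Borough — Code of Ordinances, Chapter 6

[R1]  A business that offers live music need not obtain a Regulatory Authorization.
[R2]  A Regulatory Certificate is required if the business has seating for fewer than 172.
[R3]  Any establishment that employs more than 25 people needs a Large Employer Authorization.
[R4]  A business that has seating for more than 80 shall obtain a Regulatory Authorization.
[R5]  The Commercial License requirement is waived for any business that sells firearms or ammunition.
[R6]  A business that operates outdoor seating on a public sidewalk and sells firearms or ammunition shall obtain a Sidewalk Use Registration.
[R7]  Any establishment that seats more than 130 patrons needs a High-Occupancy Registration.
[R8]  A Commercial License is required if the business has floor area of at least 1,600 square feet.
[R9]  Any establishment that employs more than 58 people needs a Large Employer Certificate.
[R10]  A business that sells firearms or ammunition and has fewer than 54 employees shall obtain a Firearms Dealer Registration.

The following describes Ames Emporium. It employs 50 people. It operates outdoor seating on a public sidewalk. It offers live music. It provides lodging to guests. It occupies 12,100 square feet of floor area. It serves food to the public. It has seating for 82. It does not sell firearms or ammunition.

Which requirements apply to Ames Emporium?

[R1] offers live music → exempt from Regulatory Authorization.
[R2] seating 82 < 172 → Regulatory Certificate required.
[R3] employees 50 > 25 → Large Employer Authorization required.
[R4] seating 82 > 80 → Regulatory Authorization required.
[R5] does not sell firearms or ammunition → Commercial License exemption does not apply.
[R6] operates outdoor seating on a public sidewalk; does not sell firearms or ammunition → Sidewalk Use Registration not required.
[R7] seating 82 ≤ 130 → High-Occupancy Registration not required.
[R8] floor area 12,100 square feet ≥ 1,600 square feet → Commercial License required.
[R9] employees 50 ≤ 58 → Large Employer Certificate not required.
[R10] does not sell firearms or ammunition; employees 50 < 54 → Firearms Dealer Registration not required.

Commercial License, Large Employer Authorization, Regulatory Certificate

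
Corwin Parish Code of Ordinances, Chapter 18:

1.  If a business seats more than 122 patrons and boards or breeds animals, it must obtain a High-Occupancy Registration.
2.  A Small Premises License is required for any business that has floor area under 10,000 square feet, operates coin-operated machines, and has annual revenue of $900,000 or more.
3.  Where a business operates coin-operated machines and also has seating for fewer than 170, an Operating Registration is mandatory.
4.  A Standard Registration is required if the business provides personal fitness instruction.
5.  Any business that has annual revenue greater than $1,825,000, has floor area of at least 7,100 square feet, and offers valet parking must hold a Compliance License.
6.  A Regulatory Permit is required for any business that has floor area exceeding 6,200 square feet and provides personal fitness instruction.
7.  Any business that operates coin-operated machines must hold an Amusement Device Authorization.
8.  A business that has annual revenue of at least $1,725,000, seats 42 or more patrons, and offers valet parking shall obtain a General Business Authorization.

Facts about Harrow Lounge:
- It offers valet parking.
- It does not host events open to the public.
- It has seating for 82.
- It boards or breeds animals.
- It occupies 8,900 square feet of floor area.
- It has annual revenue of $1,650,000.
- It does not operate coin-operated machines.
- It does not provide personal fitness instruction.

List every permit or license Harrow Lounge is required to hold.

None

1. seating 82 ≤ 122; boards or breeds animals → High-Occupancy Registration not required.
2. floor area 8,900 square feet < 10,000 square feet; does not operate coin-operated machines; revenue $1,650,000 ≥ $900,000 → Small Premises License not required.
3. does not operate coin-operated machines; seating 82 < 170 → Operating Registration not required.
4. does not provide personal fitness instruction → Standard Registration not required.
5. revenue $1,650,000 ≤ $1,825,000; floor area 8,900 square feet ≥ 7,100 square feet; offers valet parking → Compliance License not required.
6. floor area 8,900 square feet > 6,200 square feet; does not provide personal fitness instruction → Regulatory Permit not required.
7. does not operate coin-operated machines → Amusement Device Authorization not required.
8. revenue $1,650,000 < $1,725,000; seating 82 ≥ 42; offers valet parking → General Business Authorization not required.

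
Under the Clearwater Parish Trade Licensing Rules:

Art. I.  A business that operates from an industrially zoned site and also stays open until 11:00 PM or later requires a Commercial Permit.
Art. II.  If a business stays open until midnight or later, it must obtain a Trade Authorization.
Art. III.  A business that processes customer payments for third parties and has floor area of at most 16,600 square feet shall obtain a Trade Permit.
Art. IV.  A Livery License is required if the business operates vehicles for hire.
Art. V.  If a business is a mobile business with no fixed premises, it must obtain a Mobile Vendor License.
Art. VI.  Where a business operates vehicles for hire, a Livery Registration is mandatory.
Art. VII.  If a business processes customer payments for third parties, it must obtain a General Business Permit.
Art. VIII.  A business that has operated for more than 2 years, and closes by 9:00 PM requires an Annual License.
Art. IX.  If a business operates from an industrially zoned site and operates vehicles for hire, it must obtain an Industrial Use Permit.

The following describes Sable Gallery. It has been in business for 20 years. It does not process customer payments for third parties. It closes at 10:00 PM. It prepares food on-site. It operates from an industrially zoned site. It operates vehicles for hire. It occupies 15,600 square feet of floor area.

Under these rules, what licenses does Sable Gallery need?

Art. I. operates from an industrially zoned site; closes 10:00 PM, at/before 11:00 PM → Commercial Permit not required.
Art. II. closes 10:00 PM, at/before midnight → Trade Authorization not required.
Art. III. does not process customer payments for third parties; floor area 15,600 square feet ≤ 16,600 square feet → Trade Permit not required.
Art. IV. operates vehicles for hire → Livery License required.
Art. V. operates from an industrially zoned site (not: is a mobile business with no fixed premises) → Mobile Vendor License not required.
Art. VI. operates vehicles for hire → Livery Registration required.
Art. VII. does not process customer payments for third parties → General Business Permit not required.
Art. VIII. years in business 20 > 2; closes 10:00 PM, after 9:00 PM → Annual License not required.
Art. IX. operates from an industrially zoned site; operates vehicles for hire → Industrial Use Permit required.

Industrial Use Permit, Livery License, Livery Registration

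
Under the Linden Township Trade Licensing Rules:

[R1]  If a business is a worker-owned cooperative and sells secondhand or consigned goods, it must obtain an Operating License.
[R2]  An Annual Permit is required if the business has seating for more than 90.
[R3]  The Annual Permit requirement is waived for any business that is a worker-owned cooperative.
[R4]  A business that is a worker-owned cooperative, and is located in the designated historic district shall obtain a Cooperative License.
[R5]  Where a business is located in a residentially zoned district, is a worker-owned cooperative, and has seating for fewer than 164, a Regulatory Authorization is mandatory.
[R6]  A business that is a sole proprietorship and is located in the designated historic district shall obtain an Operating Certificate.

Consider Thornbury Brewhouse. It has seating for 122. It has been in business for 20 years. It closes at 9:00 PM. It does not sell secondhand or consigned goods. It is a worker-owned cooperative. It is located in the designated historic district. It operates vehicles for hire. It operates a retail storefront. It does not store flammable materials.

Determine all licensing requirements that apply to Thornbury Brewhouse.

[R1] is a worker-owned cooperative; does not sell secondhand or consigned goods → Operating License not required.
[R2] seating 122 > 90 → Annual Permit required.
[R3] is a worker-owned cooperative → exempt from Annual Permit.
[R4] is a worker-owned cooperative; is located in the designated historic district → Cooperative License required.
[R5] is located in the designated historic district (not: is located in a residentially zoned district); is a worker-owned cooperative; seating 122 < 164 → Regulatory Authorization not required.
[R6] is a worker-owned cooperative (not: is a sole proprietorship); is located in the designated historic district → Operating Certificate not required.

Cooperative License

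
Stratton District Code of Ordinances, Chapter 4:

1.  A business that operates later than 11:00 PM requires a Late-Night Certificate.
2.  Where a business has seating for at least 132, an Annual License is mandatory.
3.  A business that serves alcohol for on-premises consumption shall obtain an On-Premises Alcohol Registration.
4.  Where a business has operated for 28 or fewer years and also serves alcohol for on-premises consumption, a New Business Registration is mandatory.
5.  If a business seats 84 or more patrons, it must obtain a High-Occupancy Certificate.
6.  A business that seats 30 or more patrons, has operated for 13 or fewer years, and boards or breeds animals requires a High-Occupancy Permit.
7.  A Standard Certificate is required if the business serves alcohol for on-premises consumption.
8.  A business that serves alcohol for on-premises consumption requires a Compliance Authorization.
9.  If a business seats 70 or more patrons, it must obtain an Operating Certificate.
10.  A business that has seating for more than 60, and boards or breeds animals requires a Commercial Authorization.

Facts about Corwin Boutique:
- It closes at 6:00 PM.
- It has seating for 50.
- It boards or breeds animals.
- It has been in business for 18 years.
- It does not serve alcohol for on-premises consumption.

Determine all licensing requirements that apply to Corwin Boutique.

None

1. closes 6:00 PM, at/before 11:00 PM → Late-Night Certificate not required.
2. seating 50 < 132 → Annual License not required.
3. does not serve alcohol for on-premises consumption → On-Premises Alcohol Registration not required.
4. years in business 18 ≤ 28; does not serve alcohol for on-premises consumption → New Business Registration not required.
5. seating 50 < 84 → High-Occupancy Certificate not required.
6. seating 50 ≥ 30; years in business 18 > 13; boards or breeds animals → High-Occupancy Permit not required.
7. does not serve alcohol for on-premises consumption → Standard Certificate not required.
8. does not serve alcohol for on-premises consumption → Compliance Authorization not required.
9. seating 50 < 70 → Operating Certificate not required.
10. seating 50 ≤ 60; boards or breeds animals → Commercial Authorization not required.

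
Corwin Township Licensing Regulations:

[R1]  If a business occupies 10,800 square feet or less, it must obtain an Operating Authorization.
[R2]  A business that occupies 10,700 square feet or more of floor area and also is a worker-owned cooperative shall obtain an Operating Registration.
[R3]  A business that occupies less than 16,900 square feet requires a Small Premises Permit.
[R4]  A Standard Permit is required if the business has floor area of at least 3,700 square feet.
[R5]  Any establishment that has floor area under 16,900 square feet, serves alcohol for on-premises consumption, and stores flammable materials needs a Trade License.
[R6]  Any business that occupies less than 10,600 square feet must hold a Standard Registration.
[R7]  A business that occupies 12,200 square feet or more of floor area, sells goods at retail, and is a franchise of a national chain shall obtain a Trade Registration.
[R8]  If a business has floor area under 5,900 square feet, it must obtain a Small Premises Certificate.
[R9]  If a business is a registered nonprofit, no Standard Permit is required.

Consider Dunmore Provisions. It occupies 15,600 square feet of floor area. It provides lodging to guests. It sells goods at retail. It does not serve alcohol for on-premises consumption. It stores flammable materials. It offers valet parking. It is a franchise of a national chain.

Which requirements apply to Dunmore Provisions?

Small Premises Permit, Standard Permit, Trade Registration

[R1] floor area 15,600 square feet > 10,800 square feet → Operating Authorization not required.
[R2] floor area 15,600 square feet ≥ 10,700 square feet; is a franchise of a national chain (not: is a worker-owned cooperative) → Operating Registration not required.
[R3] floor area 15,600 square feet < 16,900 square feet → Small Premises Permit required.
[R4] floor area 15,600 square feet ≥ 3,700 square feet → Standard Permit required.
[R5] floor area 15,600 square feet < 16,900 square feet; does not serve alcohol for on-premises consumption; stores flammable materials → Trade License not required.
[R6] floor area 15,600 square feet ≥ 10,600 square feet → Standard Registration not required.
[R7] floor area 15,600 square feet ≥ 12,200 square feet; sells goods at retail; is a franchise of a national chain → Trade Registration required.
[R8] floor area 15,600 square feet ≥ 5,900 square feet → Small Premises Certificate not required.
[R9] is a franchise of a national chain (not: is a registered nonprofit) → Standard Permit exemption does not apply.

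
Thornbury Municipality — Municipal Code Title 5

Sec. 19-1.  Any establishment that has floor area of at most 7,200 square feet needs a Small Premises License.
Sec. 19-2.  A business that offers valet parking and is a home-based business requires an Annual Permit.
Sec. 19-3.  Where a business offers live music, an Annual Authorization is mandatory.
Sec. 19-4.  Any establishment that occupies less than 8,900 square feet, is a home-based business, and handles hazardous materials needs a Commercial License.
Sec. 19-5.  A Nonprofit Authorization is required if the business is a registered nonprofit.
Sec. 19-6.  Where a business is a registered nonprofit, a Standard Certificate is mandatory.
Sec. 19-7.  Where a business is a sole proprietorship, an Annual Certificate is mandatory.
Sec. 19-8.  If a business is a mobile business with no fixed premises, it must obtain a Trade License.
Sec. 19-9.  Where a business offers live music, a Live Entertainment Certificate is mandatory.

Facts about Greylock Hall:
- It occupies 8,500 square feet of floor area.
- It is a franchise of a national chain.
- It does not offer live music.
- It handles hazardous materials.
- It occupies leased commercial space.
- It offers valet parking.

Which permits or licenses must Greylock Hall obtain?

Sec. 19-1. floor area 8,500 square feet > 7,200 square feet → Small Premises License not required.
Sec. 19-2. offers valet parking; occupies leased commercial space (not: is a home-based business) → Annual Permit not required.
Sec. 19-3. does not offer live music → Annual Authorization not required.
Sec. 19-4. floor area 8,500 square feet < 8,900 square feet; occupies leased commercial space (not: is a home-based business); handles hazardous materials → Commercial License not required.
Sec. 19-5. is a franchise of a national chain (not: is a registered nonprofit) → Nonprofit Authorization not required.
Sec. 19-6. is a franchise of a national chain (not: is a registered nonprofit) → Standard Certificate not required.
Sec. 19-7. is a franchise of a national chain (not: is a sole proprietorship) → Annual Certificate not required.
Sec. 19-8. occupies leased commercial space (not: is a mobile business with no fixed premises) → Trade License not required.
Sec. 19-9. does not offer live music → Live Entertainment Certificate not required.

None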